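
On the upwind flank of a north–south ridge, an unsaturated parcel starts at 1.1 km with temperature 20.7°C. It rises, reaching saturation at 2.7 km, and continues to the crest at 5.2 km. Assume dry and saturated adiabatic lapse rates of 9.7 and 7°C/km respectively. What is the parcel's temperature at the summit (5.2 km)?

-12.32°C

1100–2700 m, dry: Δz = 1.6 km ⇒ ΔT = -15.52°C; T = 5.18°C
2700–5200 m, saturated: Δz = 2.5 km ⇒ ΔT = -17.5°C; T = -12.32°C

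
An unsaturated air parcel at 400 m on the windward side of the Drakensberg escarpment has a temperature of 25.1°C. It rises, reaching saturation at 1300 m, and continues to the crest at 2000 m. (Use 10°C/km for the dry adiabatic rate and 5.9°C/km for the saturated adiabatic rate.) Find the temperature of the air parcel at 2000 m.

11.97°C

From 400 m to 1300 m (dry): cools by 10 × 0.9 = 9°C, giving 16.1°C.
From 1300 m to 2000 m (saturated): cools by 5.9 × 0.7 = 4.13°C, giving 11.97°C.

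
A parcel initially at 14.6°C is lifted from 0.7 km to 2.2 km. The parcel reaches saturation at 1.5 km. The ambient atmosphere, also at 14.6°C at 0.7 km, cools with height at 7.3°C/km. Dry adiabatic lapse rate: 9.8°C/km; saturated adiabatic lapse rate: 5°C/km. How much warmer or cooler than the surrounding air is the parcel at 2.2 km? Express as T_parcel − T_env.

Parcel:
  700–1500 m, dry: Δz = 0.8 km ⇒ ΔT = -7.84°C; T = 6.76°C
  1500–2200 m, saturated: Δz = 0.7 km ⇒ ΔT = -3.5°C; T = 3.26°C
Environment:
  700–2200 m, environment: Δz = 1.5 km ⇒ ΔT = -10.95°C; T = 3.65°C
T_parcel − T_env = 3.26 − 3.65 = -0.39°C

-0.39°C (parcel cooler than environment)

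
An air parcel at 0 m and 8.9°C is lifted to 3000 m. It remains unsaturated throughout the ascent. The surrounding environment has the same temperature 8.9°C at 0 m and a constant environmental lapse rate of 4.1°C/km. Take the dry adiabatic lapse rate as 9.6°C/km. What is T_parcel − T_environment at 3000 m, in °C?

Parcel:
  0–3000 m, dry: Δz = 3 km ⇒ ΔT = -28.8°C; T = -19.9°C
Environment:
  0–3000 m, environment: Δz = 3 km ⇒ ΔT = -12.3°C; T = -3.4°C
T_parcel − T_env = -19.9 − (-3.4) = -16.5°C

-16.5°C (parcel cooler than environment)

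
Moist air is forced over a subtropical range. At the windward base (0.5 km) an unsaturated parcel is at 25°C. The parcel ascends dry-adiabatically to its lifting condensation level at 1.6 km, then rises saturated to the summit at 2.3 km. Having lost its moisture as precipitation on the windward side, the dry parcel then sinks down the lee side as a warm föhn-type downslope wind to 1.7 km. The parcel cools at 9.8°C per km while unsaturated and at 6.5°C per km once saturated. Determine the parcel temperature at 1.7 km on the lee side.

Dry to 1600 m: -9.8 × 1.1 km = -10.78°C, so T = 14.22°C.
Saturated to 2300 m: -6.5 × 0.7 km = -4.55°C, so T = 9.67°C.
Dry descent to 1700 m: +9.8 × 0.6 km = +5.88°C, so T = 15.55°C.

15.55°C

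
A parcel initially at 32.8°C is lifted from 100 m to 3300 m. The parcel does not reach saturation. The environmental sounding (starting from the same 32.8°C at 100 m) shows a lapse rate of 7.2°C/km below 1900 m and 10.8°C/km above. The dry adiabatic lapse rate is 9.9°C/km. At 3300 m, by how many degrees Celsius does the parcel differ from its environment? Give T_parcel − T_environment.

Parcel:
  Dry to 3300 m: -9.9 × 3.2 km = -31.68°C, so T = 1.12°C.
Environment:
  Environment, lower layer to 1900 m: -7.2 × 1.8 km = -12.96°C, so T = 19.84°C.
  Environment, upper layer to 3300 m: -10.8 × 1.4 km = -15.12°C, so T = 4.72°C.
T_parcel − T_env = 1.12 − 4.72 = -3.6°C

-3.6°C (parcel cooler than environment)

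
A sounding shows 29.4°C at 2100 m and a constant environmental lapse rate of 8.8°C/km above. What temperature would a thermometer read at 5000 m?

Environmental to 5000 m: -8.8 × 2.9 km = -25.52°C, so T = 3.88°C.

3.88°C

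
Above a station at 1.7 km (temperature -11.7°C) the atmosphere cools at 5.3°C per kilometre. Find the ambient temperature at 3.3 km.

-20.18°C

Environmental to 3300 m: -5.3 × 1.6 km = -8.48°C, so T = -20.18°C.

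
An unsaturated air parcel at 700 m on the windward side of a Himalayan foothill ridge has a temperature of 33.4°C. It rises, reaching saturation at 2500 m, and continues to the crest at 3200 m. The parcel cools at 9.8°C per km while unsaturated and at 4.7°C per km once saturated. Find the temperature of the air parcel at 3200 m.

700–2500 m, dry: Δz = 1.8 km ⇒ ΔT = -17.64°C; T = 15.76°C
2500–3200 m, saturated: Δz = 0.7 km ⇒ ΔT = -3.29°C; T = 12.47°C

12.47°C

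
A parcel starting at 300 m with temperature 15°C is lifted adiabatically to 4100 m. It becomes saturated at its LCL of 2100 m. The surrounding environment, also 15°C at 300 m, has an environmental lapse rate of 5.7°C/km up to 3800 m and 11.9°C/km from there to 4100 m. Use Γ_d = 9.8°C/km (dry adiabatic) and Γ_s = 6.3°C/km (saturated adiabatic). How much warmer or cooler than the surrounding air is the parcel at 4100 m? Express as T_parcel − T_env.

-6.72°C (parcel cooler than environment)

Parcel:
  Dry to 2100 m: -9.8 × 1.8 km = -17.64°C, so T = -2.64°C.
  Saturated to 4100 m: -6.3 × 2 km = -12.6°C, so T = -15.24°C.
Environment:
  Environment, lower layer to 3800 m: -5.7 × 3.5 km = -19.95°C, so T = -4.95°C.
  Environment, upper layer to 4100 m: -11.9 × 0.3 km = -3.57°C, so T = -8.52°C.
T_parcel − T_env = -15.24 − (-8.52) = -6.72°C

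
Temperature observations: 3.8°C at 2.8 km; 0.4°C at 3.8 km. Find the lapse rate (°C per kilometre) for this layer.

Γ = −ΔT/Δz = (3.8 − 0.4) / (3800 − 2800) m
  = 3.4°C / 1 km = 3.4°C/km

3.4°C/km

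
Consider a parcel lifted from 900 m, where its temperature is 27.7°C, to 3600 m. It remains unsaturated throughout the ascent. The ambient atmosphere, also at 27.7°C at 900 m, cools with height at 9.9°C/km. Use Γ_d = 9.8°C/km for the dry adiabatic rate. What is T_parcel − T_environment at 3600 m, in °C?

Parcel:
  900–3600 m, dry: Δz = 2.7 km ⇒ ΔT = -26.46°C; T = 1.24°C
Environment:
  900–3600 m, environment: Δz = 2.7 km ⇒ ΔT = -26.73°C; T = 0.97°C
T_parcel − T_env = 1.24 − 0.97 = +0.27°C

+0.27°C (parcel warmer than environment)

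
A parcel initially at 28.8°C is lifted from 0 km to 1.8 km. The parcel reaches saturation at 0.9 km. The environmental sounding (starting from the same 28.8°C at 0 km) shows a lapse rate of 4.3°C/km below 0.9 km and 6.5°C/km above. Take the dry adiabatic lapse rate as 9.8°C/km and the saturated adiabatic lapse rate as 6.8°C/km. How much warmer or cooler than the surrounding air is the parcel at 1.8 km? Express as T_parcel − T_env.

-5.22°C (parcel cooler than environment)

Parcel:
  From 0 m to 900 m (dry): cools by 9.8 × 0.9 = 8.82°C, giving 19.98°C.
  From 900 m to 1800 m (saturated): cools by 6.8 × 0.9 = 6.12°C, giving 13.86°C.
Environment:
  From 0 m to 900 m (environment, lower layer): cools by 4.3 × 0.9 = 3.87°C, giving 24.93°C.
  From 900 m to 1800 m (environment, upper layer): cools by 6.5 × 0.9 = 5.85°C, giving 19.08°C.
T_parcel − T_env = 13.86 − 19.08 = -5.22°C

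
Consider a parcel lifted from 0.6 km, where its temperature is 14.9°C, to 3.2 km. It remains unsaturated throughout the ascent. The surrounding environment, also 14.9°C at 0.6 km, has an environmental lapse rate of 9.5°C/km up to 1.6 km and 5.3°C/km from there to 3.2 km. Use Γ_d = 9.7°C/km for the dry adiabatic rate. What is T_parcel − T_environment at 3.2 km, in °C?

-7.24°C (parcel cooler than environment)

Parcel:
  Dry to 3200 m: -9.7 × 2.6 km = -25.22°C, so T = -10.32°C.
Environment:
  Environment, lower layer to 1600 m: -9.5 × 1 km = -9.5°C, so T = 5.4°C.
  Environment, upper layer to 3200 m: -5.3 × 1.6 km = -8.48°C, so T = -3.08°C.
T_parcel − T_env = -10.32 − (-3.08) = -7.24°C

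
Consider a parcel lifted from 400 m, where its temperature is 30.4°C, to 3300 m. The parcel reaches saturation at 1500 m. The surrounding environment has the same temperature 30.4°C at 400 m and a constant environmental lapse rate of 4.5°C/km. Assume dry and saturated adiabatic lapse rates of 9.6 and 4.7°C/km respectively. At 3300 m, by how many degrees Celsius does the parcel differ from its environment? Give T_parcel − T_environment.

Parcel:
  From 400 m to 1500 m (dry): cools by 9.6 × 1.1 = 10.56°C, giving 19.84°C.
  From 1500 m to 3300 m (saturated): cools by 4.7 × 1.8 = 8.46°C, giving 11.38°C.
Environment:
  From 400 m to 3300 m (environment): cools by 4.5 × 2.9 = 13.05°C, giving 17.35°C.
T_parcel − T_env = 11.38 − 17.35 = -5.97°C

-5.97°C (parcel cooler than environment)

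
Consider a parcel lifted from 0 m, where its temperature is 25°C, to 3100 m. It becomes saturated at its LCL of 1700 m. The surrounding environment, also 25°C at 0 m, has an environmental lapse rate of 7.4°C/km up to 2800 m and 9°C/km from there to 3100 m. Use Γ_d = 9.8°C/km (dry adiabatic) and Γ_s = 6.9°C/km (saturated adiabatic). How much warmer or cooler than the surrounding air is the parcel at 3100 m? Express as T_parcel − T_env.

-2.9°C (parcel cooler than environment)

Parcel:
  From 0 m to 1700 m (dry): cools by 9.8 × 1.7 = 16.66°C, giving 8.34°C.
  From 1700 m to 3100 m (saturated): cools by 6.9 × 1.4 = 9.66°C, giving -1.32°C.
Environment:
  From 0 m to 2800 m (environment, lower layer): cools by 7.4 × 2.8 = 20.72°C, giving 4.28°C.
  From 2800 m to 3100 m (environment, upper layer): cools by 9 × 0.3 = 2.7°C, giving 1.58°C.
T_parcel − T_env = -1.32 − 1.58 = -2.9°C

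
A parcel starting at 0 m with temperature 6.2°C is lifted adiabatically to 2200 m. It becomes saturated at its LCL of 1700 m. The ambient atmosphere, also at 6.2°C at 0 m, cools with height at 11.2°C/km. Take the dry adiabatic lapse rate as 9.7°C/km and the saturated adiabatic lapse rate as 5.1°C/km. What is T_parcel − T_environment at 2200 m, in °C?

+5.6°C (parcel warmer than environment)

Parcel:
  0 → 1700 m (dry, 9.7°C/km): ΔT = -9.7 × 1.7 = -16.49°C → T = -10.29°C
  1700 → 2200 m (saturated, 5.1°C/km): ΔT = -5.1 × 0.5 = -2.55°C → T = -12.84°C
Environment:
  0 → 2200 m (environment, 11.2°C/km): ΔT = -11.2 × 2.2 = -24.64°C → T = -18.44°C
T_parcel − T_env = -12.84 − (-18.44) = +5.6°C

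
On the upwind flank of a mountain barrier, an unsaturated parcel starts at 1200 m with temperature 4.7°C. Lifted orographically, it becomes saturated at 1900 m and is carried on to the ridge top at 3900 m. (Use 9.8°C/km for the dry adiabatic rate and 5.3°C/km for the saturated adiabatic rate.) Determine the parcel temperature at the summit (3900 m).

From 1200 m to 1900 m (dry): cools by 9.8 × 0.7 = 6.86°C, giving -2.16°C.
From 1900 m to 3900 m (saturated): cools by 5.3 × 2 = 10.6°C, giving -12.76°C.

-12.76°C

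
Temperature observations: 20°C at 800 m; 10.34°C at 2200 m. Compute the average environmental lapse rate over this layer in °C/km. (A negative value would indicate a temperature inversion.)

Γ = −ΔT/Δz = (20 − 10.34) / (2200 − 800) m
  = 9.66°C / 1.4 km = 6.9°C/km

6.9°C/km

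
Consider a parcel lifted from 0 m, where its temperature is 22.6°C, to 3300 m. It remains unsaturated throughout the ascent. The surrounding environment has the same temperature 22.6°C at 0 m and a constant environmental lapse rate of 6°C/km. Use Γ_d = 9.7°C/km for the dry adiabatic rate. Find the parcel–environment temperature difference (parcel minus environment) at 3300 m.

Parcel:
  0 → 3300 m (dry, 9.7°C/km): ΔT = -9.7 × 3.3 = -32.01°C → T = -9.41°C
Environment:
  0 → 3300 m (environment, 6°C/km): ΔT = -6 × 3.3 = -19.8°C → T = 2.8°C
T_parcel − T_env = -9.41 − 2.8 = -12.21°C

-12.21°C (parcel cooler than environment)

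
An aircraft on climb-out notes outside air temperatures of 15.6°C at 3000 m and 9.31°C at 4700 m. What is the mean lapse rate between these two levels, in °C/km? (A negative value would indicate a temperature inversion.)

Γ = −ΔT/Δz = (15.6 − 9.31) / (4700 − 3000) m
  = 6.29°C / 1.7 km = 3.7°C/km

3.7°C/km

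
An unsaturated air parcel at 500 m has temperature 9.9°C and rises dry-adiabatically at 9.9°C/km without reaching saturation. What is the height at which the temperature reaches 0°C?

Height above start = (9.9 − 0) / 9.9 = 1 km
Altitude = 500 m + 1000 m = 1500 m

1500 m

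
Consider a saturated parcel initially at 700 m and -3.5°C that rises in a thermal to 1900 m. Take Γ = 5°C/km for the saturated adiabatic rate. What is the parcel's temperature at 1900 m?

Saturated adiabatic to 1900 m: -5 × 1.2 km = -6°C, so T = -9.5°C.

-9.5°C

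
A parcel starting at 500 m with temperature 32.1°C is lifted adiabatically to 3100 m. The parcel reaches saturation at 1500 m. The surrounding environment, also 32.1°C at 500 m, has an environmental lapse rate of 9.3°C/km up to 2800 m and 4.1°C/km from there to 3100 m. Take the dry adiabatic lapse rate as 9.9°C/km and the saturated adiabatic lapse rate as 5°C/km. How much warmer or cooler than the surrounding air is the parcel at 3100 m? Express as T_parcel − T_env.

Parcel:
  500–1500 m, dry: Δz = 1 km ⇒ ΔT = -9.9°C; T = 22.2°C
  1500–3100 m, saturated: Δz = 1.6 km ⇒ ΔT = -8°C; T = 14.2°C
Environment:
  500–2800 m, environment, lower layer: Δz = 2.3 km ⇒ ΔT = -21.39°C; T = 10.71°C
  2800–3100 m, environment, upper layer: Δz = 0.3 km ⇒ ΔT = -1.23°C; T = 9.48°C
T_parcel − T_env = 14.2 − 9.48 = +4.72°C

+4.72°C (parcel warmer than environment)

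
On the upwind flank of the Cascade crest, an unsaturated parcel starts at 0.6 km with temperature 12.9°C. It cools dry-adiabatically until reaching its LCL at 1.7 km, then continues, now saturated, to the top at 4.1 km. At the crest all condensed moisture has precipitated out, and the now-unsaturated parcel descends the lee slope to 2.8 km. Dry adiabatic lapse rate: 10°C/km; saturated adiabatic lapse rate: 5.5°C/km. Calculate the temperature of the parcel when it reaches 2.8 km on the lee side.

1.7°C

From 600 m to 1700 m (dry): cools by 10 × 1.1 = 11°C, giving 1.9°C.
From 1700 m to 4100 m (saturated): cools by 5.5 × 2.4 = 13.2°C, giving -11.3°C.
From 4100 m to 2800 m (dry descent): warms by 10 × 1.3 = 13°C, giving 1.7°C.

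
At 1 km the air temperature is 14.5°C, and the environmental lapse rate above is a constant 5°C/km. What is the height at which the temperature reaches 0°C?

Height above start = (14.5 − 0) / 5 = 2.9 km
Altitude = 1000 m + 2900 m = 3900 m

3.9 km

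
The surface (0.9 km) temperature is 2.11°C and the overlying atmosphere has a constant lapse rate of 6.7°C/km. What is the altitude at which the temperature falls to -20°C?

4.2 km

Height above start = (2.11 − (-20)) / 6.7 = 3.3 km
Altitude = 900 m + 3300 m = 4200 m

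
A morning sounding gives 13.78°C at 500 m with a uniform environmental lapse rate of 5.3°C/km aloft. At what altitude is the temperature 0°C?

Height above start = (13.78 − 0) / 5.3 = 2.6 km
Altitude = 500 m + 2600 m = 3100 m

3100 m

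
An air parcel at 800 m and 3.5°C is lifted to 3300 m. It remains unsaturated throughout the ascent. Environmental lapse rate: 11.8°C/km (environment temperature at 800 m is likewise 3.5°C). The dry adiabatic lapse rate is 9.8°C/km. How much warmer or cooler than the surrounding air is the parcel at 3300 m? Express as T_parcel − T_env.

Parcel:
  From 800 m to 3300 m (dry): cools by 9.8 × 2.5 = 24.5°C, giving -21°C.
Environment:
  From 800 m to 3300 m (environment): cools by 11.8 × 2.5 = 29.5°C, giving -26°C.
T_parcel − T_env = -21 − (-26) = +5°C

+5°C (parcel warmer than environment)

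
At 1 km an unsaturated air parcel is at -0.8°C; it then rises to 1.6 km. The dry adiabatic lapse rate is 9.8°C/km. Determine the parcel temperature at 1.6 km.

-6.68°C

From 1000 m to 1600 m (dry adiabatic): cools by 9.8 × 0.6 = 5.88°C, giving -6.68°C.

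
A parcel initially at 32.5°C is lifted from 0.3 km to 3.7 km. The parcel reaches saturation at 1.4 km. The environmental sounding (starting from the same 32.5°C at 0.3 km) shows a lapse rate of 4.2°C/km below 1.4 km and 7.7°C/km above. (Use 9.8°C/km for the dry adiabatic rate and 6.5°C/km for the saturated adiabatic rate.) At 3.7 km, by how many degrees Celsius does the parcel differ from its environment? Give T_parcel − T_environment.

Parcel:
  300–1400 m, dry: Δz = 1.1 km ⇒ ΔT = -10.78°C; T = 21.72°C
  1400–3700 m, saturated: Δz = 2.3 km ⇒ ΔT = -14.95°C; T = 6.77°C
Environment:
  300–1400 m, environment, lower layer: Δz = 1.1 km ⇒ ΔT = -4.62°C; T = 27.88°C
  1400–3700 m, environment, upper layer: Δz = 2.3 km ⇒ ΔT = -17.71°C; T = 10.17°C
T_parcel − T_env = 6.77 − 10.17 = -3.4°C

-3.4°C (parcel cooler than environment)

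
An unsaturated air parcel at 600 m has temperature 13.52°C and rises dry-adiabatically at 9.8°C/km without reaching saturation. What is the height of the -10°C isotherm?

3000 m

Height above start = (13.52 − (-10)) / 9.8 = 2.4 km
Altitude = 600 m + 2400 m = 3000 m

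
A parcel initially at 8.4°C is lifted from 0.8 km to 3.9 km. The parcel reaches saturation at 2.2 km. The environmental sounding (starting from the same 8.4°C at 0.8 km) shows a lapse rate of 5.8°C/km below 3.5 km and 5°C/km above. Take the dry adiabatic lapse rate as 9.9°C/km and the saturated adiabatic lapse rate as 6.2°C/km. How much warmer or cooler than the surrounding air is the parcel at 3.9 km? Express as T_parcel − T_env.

-6.74°C (parcel cooler than environment)

Parcel:
  800 → 2200 m (dry, 9.9°C/km): ΔT = -9.9 × 1.4 = -13.86°C → T = -5.46°C
  2200 → 3900 m (saturated, 6.2°C/km): ΔT = -6.2 × 1.7 = -10.54°C → T = -16°C
Environment:
  800 → 3500 m (environment, lower layer, 5.8°C/km): ΔT = -5.8 × 2.7 = -15.66°C → T = -7.26°C
  3500 → 3900 m (environment, upper layer, 5°C/km): ΔT = -5 × 0.4 = -2°C → T = -9.26°C
T_parcel − T_env = -16 − (-9.26) = -6.74°C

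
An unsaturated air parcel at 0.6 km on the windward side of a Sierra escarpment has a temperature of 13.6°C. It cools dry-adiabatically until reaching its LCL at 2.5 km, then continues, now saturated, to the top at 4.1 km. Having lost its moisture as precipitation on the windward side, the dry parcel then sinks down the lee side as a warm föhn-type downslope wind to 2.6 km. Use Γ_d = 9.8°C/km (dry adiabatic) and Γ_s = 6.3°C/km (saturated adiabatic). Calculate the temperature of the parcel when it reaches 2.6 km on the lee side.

600–2500 m, dry: Δz = 1.9 km ⇒ ΔT = -18.62°C; T = -5.02°C
2500–4100 m, saturated: Δz = 1.6 km ⇒ ΔT = -10.08°C; T = -15.1°C
4100–2600 m, dry descent: Δz = 1.5 km ⇒ ΔT = +14.7°C; T = -0.4°C

-0.4°C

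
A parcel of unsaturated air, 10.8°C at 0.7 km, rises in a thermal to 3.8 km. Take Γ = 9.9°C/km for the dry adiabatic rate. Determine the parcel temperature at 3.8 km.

-19.89°C

From 700 m to 3800 m (dry adiabatic): cools by 9.9 × 3.1 = 30.69°C, giving -19.89°C.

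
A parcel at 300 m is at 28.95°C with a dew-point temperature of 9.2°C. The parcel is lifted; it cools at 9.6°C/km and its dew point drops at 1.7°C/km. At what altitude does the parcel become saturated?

2800 m

T and T_d converge at 9.6 − 1.7 = 7.9°C per km
Height above start = (28.95 − 9.2) / 7.9 = 2.5 km
LCL altitude = 300 m + 2500 m = 2800 m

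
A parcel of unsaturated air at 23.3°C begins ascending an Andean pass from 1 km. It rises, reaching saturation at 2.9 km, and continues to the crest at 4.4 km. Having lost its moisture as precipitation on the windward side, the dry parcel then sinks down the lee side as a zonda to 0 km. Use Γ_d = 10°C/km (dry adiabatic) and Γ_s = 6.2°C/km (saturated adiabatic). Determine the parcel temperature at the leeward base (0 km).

1000 → 2900 m (dry, 10°C/km): ΔT = -10 × 1.9 = -19°C → T = 4.3°C
2900 → 4400 m (saturated, 6.2°C/km): ΔT = -6.2 × 1.5 = -9.3°C → T = -5°C
4400 → 0 m (dry descent, 10°C/km): ΔT = +10 × 4.4 = +44°C → T = 39°C

39°C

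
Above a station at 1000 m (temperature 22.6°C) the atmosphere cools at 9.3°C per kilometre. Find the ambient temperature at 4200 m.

-7.16°C

1000–4200 m, environmental: Δz = 3.2 km ⇒ ΔT = -29.76°C; T = -7.16°C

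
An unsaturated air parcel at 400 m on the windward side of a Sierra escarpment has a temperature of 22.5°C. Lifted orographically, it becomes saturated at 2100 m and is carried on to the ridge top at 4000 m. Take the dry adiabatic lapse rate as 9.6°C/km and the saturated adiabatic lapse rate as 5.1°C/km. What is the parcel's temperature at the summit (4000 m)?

-3.51°C

From 400 m to 2100 m (dry): cools by 9.6 × 1.7 = 16.32°C, giving 6.18°C.
From 2100 m to 4000 m (saturated): cools by 5.1 × 1.9 = 9.69°C, giving -3.51°C.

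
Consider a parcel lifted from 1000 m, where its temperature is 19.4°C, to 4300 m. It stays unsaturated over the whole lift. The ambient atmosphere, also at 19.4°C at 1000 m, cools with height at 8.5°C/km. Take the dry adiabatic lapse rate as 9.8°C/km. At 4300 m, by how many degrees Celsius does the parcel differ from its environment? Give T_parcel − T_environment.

Parcel:
  From 1000 m to 4300 m (dry): cools by 9.8 × 3.3 = 32.34°C, giving -12.94°C.
Environment:
  From 1000 m to 4300 m (environment): cools by 8.5 × 3.3 = 28.05°C, giving -8.65°C.
T_parcel − T_env = -12.94 − (-8.65) = -4.29°C

-4.29°C (parcel cooler than environment)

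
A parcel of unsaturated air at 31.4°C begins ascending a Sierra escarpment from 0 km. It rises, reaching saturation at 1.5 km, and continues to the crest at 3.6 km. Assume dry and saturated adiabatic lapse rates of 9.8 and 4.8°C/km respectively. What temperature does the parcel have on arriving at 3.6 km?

6.62°C

Dry to 1500 m: -9.8 × 1.5 km = -14.7°C, so T = 16.7°C.
Saturated to 3600 m: -4.8 × 2.1 km = -10.08°C, so T = 6.62°C.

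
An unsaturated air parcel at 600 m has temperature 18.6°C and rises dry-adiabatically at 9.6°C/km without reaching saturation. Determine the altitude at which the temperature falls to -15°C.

Height above start = (18.6 − (-15)) / 9.6 = 3.5 km
Altitude = 600 m + 3500 m = 4100 m

4100 m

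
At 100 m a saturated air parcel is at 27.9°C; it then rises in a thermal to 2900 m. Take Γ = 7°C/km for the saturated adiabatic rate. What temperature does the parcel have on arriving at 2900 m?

8.3°C

From 100 m to 2900 m (saturated adiabatic): cools by 7 × 2.8 = 19.6°C, giving 8.3°C.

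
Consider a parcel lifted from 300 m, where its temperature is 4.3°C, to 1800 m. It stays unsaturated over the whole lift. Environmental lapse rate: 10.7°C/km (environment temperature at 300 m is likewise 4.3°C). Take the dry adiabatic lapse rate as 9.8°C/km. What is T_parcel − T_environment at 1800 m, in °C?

+1.35°C (parcel warmer than environment)

Parcel:
  Dry to 1800 m: -9.8 × 1.5 km = -14.7°C, so T = -10.4°C.
Environment:
  Environment to 1800 m: -10.7 × 1.5 km = -16.05°C, so T = -11.75°C.
T_parcel − T_env = -10.4 − (-11.75) = +1.35°C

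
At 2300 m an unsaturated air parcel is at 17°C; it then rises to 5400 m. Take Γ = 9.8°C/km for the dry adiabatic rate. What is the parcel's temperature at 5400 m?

Dry adiabatic to 5400 m: -9.8 × 3.1 km = -30.38°C, so T = -13.38°C.

-13.38°C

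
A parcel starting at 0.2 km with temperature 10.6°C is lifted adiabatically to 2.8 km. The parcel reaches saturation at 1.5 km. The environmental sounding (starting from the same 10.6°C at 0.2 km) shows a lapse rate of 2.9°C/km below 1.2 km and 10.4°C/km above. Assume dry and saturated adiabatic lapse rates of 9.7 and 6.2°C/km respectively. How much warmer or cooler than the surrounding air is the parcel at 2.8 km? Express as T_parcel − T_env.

-1.13°C (parcel cooler than environment)

Parcel:
  From 200 m to 1500 m (dry): cools by 9.7 × 1.3 = 12.61°C, giving -2.01°C.
  From 1500 m to 2800 m (saturated): cools by 6.2 × 1.3 = 8.06°C, giving -10.07°C.
Environment:
  From 200 m to 1200 m (environment, lower layer): cools by 2.9 × 1 = 2.9°C, giving 7.7°C.
  From 1200 m to 2800 m (environment, upper layer): cools by 10.4 × 1.6 = 16.64°C, giving -8.94°C.
T_parcel − T_env = -10.07 − (-8.94) = -1.13°C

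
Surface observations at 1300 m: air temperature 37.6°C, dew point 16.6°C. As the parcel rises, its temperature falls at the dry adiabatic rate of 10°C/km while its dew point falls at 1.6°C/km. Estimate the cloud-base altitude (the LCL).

3800 m

T and T_d converge at 10 − 1.6 = 8.4°C per km
Height above start = (37.6 − 16.6) / 8.4 = 2.5 km
LCL altitude = 1300 m + 2500 m = 3800 m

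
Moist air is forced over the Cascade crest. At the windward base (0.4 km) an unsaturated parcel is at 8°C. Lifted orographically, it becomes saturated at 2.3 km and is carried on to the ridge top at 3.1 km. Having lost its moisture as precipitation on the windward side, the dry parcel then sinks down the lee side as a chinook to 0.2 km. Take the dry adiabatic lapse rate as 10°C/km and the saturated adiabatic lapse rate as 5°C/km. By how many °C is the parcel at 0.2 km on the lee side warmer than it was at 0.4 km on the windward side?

+6°C

400–2300 m, dry: Δz = 1.9 km ⇒ ΔT = -19°C; T = -11°C
2300–3100 m, saturated: Δz = 0.8 km ⇒ ΔT = -4°C; T = -15°C
3100–200 m, dry descent: Δz = 2.9 km ⇒ ΔT = +29°C; T = 14°C
Net change vs windward start: 14 − 8 = +6°C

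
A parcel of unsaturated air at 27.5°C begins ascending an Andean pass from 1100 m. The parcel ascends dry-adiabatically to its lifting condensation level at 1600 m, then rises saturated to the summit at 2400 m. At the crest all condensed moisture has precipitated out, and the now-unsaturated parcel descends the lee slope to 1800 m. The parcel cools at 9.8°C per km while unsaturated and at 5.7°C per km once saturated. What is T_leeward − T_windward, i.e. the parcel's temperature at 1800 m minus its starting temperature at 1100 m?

1100 → 1600 m (dry, 9.8°C/km): ΔT = -9.8 × 0.5 = -4.9°C → T = 22.6°C
1600 → 2400 m (saturated, 5.7°C/km): ΔT = -5.7 × 0.8 = -4.56°C → T = 18.04°C
2400 → 1800 m (dry descent, 9.8°C/km): ΔT = +9.8 × 0.6 = +5.88°C → T = 23.92°C
Net change vs windward start: 23.92 − 27.5 = -3.58°C

-3.58°C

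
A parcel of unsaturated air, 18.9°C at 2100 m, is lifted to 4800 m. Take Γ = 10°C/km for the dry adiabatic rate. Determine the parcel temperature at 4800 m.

From 2100 m to 4800 m (dry adiabatic): cools by 10 × 2.7 = 27°C, giving -8.1°C.

-8.1°C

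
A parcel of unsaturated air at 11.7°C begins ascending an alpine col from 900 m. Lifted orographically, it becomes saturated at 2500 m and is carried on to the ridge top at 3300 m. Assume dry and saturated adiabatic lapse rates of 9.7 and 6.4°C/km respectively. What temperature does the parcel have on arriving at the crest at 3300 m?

-8.94°C

900 → 2500 m (dry, 9.7°C/km): ΔT = -9.7 × 1.6 = -15.52°C → T = -3.82°C
2500 → 3300 m (saturated, 6.4°C/km): ΔT = -6.4 × 0.8 = -5.12°C → T = -8.94°C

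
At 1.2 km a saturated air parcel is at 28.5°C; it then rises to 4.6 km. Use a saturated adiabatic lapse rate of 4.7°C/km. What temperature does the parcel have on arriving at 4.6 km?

From 1200 m to 4600 m (saturated adiabatic): cools by 4.7 × 3.4 = 15.98°C, giving 12.52°C.

12.52°C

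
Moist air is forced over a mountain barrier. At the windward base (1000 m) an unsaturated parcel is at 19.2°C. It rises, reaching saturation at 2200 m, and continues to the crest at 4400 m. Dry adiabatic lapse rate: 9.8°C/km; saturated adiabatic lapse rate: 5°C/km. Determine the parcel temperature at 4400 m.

-3.56°C

Dry to 2200 m: -9.8 × 1.2 km = -11.76°C, so T = 7.44°C.
Saturated to 4400 m: -5 × 2.2 km = -11°C, so T = -3.56°C.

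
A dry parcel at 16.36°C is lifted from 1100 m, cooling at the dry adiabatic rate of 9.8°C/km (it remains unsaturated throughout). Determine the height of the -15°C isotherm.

Height above start = (16.36 − (-15)) / 9.8 = 3.2 km
Altitude = 1100 m + 3200 m = 4300 m

4300 m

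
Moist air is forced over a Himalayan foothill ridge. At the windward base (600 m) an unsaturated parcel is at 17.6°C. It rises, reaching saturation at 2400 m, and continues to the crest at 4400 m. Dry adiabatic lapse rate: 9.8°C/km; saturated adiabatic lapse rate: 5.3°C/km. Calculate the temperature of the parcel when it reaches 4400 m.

Dry to 2400 m: -9.8 × 1.8 km = -17.64°C, so T = -0.04°C.
Saturated to 4400 m: -5.3 × 2 km = -10.6°C, so T = -10.64°C.

-10.64°C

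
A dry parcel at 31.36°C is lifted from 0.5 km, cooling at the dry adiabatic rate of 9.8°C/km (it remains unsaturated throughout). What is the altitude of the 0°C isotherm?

Height above start = (31.36 − 0) / 9.8 = 3.2 km
Altitude = 500 m + 3200 m = 3700 m

3.7 km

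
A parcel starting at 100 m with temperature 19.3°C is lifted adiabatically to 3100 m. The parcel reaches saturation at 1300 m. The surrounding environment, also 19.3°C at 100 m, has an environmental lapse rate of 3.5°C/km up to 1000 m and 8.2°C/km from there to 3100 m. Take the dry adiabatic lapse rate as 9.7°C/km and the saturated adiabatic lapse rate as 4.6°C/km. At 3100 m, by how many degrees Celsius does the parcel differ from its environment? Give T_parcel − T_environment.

+0.45°C (parcel warmer than environment)

Parcel:
  100–1300 m, dry: Δz = 1.2 km ⇒ ΔT = -11.64°C; T = 7.66°C
  1300–3100 m, saturated: Δz = 1.8 km ⇒ ΔT = -8.28°C; T = -0.62°C
Environment:
  100–1000 m, environment, lower layer: Δz = 0.9 km ⇒ ΔT = -3.15°C; T = 16.15°C
  1000–3100 m, environment, upper layer: Δz = 2.1 km ⇒ ΔT = -17.22°C; T = -1.07°C
T_parcel − T_env = -0.62 − (-1.07) = +0.45°C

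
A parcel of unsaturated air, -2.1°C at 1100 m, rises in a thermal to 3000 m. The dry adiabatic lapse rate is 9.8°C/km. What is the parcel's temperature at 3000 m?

-20.72°C

Dry adiabatic to 3000 m: -9.8 × 1.9 km = -18.62°C, so T = -20.72°C.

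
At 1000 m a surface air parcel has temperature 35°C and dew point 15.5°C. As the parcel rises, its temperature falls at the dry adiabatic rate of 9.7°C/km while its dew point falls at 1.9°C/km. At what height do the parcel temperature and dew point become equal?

3500 m

T and T_d converge at 9.7 − 1.9 = 7.8°C per km
Height above start = (35 − 15.5) / 7.8 = 2.5 km
LCL altitude = 1000 m + 2500 m = 3500 m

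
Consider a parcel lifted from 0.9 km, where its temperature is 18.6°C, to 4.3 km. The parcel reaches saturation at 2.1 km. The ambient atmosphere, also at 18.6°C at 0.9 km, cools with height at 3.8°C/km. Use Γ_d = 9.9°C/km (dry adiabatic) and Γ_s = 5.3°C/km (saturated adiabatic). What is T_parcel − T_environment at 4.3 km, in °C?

-10.62°C (parcel cooler than environment)

Parcel:
  From 900 m to 2100 m (dry): cools by 9.9 × 1.2 = 11.88°C, giving 6.72°C.
  From 2100 m to 4300 m (saturated): cools by 5.3 × 2.2 = 11.66°C, giving -4.94°C.
Environment:
  From 900 m to 4300 m (environment): cools by 3.8 × 3.4 = 12.92°C, giving 5.68°C.
T_parcel − T_env = -4.94 − 5.68 = -10.62°C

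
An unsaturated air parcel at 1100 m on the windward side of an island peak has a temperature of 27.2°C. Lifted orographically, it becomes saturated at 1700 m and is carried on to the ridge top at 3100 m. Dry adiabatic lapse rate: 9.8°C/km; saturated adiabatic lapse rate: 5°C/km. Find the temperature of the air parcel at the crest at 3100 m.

14.32°C

From 1100 m to 1700 m (dry): cools by 9.8 × 0.6 = 5.88°C, giving 21.32°C.
From 1700 m to 3100 m (saturated): cools by 5 × 1.4 = 7°C, giving 14.32°C.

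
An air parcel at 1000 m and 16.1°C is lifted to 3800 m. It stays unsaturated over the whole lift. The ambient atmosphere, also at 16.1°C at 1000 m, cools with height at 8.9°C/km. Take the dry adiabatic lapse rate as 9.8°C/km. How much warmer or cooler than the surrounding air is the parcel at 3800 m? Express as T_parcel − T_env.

-2.52°C (parcel cooler than environment)

Parcel:
  Dry to 3800 m: -9.8 × 2.8 km = -27.44°C, so T = -11.34°C.
Environment:
  Environment to 3800 m: -8.9 × 2.8 km = -24.92°C, so T = -8.82°C.
T_parcel − T_env = -11.34 − (-8.82) = -2.52°C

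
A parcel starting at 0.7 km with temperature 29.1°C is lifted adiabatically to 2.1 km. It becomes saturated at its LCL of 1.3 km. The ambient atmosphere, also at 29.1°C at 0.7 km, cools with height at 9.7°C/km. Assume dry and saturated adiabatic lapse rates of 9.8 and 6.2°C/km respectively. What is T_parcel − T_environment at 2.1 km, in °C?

Parcel:
  700 → 1300 m (dry, 9.8°C/km): ΔT = -9.8 × 0.6 = -5.88°C → T = 23.22°C
  1300 → 2100 m (saturated, 6.2°C/km): ΔT = -6.2 × 0.8 = -4.96°C → T = 18.26°C
Environment:
  700 → 2100 m (environment, 9.7°C/km): ΔT = -9.7 × 1.4 = -13.58°C → T = 15.52°C
T_parcel − T_env = 18.26 − 15.52 = +2.74°C

+2.74°C (parcel warmer than environment)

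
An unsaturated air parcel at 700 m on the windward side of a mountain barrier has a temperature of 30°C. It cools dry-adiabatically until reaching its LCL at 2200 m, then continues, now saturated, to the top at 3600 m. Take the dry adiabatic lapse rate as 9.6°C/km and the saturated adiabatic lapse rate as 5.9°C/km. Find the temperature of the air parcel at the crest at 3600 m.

7.34°C

700 → 2200 m (dry, 9.6°C/km): ΔT = -9.6 × 1.5 = -14.4°C → T = 15.6°C
2200 → 3600 m (saturated, 5.9°C/km): ΔT = -5.9 × 1.4 = -8.26°C → T = 7.34°C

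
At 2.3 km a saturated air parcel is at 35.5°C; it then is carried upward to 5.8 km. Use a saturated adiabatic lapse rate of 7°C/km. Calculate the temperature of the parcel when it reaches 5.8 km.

Saturated adiabatic to 5800 m: -7 × 3.5 km = -24.5°C, so T = 11°C.

11°C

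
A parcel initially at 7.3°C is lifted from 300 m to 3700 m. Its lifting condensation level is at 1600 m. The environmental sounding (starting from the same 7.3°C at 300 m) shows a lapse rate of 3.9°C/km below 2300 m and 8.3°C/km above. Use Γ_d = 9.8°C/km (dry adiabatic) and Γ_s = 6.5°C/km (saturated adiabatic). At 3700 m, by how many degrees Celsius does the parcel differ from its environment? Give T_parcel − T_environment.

-6.97°C (parcel cooler than environment)

Parcel:
  From 300 m to 1600 m (dry): cools by 9.8 × 1.3 = 12.74°C, giving -5.44°C.
  From 1600 m to 3700 m (saturated): cools by 6.5 × 2.1 = 13.65°C, giving -19.09°C.
Environment:
  From 300 m to 2300 m (environment, lower layer): cools by 3.9 × 2 = 7.8°C, giving -0.5°C.
  From 2300 m to 3700 m (environment, upper layer): cools by 8.3 × 1.4 = 11.62°C, giving -12.12°C.
T_parcel − T_env = -19.09 − (-12.12) = -6.97°C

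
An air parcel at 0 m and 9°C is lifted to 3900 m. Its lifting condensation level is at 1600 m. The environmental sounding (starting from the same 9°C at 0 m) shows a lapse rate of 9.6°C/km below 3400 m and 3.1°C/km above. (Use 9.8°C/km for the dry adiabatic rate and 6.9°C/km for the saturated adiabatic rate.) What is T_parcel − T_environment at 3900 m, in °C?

+2.64°C (parcel warmer than environment)

Parcel:
  Dry to 1600 m: -9.8 × 1.6 km = -15.68°C, so T = -6.68°C.
  Saturated to 3900 m: -6.9 × 2.3 km = -15.87°C, so T = -22.55°C.
Environment:
  Environment, lower layer to 3400 m: -9.6 × 3.4 km = -32.64°C, so T = -23.64°C.
  Environment, upper layer to 3900 m: -3.1 × 0.5 km = -1.55°C, so T = -25.19°C.
T_parcel − T_env = -22.55 − (-25.19) = +2.64°C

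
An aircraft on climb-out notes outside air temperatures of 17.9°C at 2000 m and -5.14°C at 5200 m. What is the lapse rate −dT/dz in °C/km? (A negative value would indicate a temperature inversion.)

Γ = −ΔT/Δz = (17.9 − (-5.14)) / (5200 − 2000) m
  = 23.04°C / 3.2 km = 7.2°C/km

7.2°C/km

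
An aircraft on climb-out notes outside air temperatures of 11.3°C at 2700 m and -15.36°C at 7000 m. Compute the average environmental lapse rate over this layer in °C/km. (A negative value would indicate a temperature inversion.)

6.2°C/km

Γ = −ΔT/Δz = (11.3 − (-15.36)) / (7000 − 2700) m
  = 26.66°C / 4.3 km = 6.2°C/km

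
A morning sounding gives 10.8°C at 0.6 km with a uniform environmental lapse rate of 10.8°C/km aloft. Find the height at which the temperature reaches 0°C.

1.6 km

Height above start = (10.8 − 0) / 10.8 = 1 km
Altitude = 600 m + 1000 m = 1600 m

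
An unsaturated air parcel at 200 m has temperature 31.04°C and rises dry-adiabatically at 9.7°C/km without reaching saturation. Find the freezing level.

3400 m

Height above start = (31.04 − 0) / 9.7 = 3.2 km
Altitude = 200 m + 3200 m = 3400 m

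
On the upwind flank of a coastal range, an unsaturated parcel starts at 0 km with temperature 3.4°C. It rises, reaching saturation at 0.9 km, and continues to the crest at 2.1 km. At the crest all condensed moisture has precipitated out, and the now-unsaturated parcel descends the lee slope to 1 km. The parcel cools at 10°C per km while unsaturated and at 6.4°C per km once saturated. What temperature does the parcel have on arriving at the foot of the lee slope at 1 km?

-2.28°C

Dry to 900 m: -10 × 0.9 km = -9°C, so T = -5.6°C.
Saturated to 2100 m: -6.4 × 1.2 km = -7.68°C, so T = -13.28°C.
Dry descent to 1000 m: +10 × 1.1 km = +11°C, so T = -2.28°C.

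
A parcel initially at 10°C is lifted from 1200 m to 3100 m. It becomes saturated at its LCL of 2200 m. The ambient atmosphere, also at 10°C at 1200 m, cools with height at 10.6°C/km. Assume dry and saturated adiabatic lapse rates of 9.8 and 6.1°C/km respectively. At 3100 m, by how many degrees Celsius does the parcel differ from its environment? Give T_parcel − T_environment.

+4.85°C (parcel warmer than environment)

Parcel:
  1200–2200 m, dry: Δz = 1 km ⇒ ΔT = -9.8°C; T = 0.2°C
  2200–3100 m, saturated: Δz = 0.9 km ⇒ ΔT = -5.49°C; T = -5.29°C
Environment:
  1200–3100 m, environment: Δz = 1.9 km ⇒ ΔT = -20.14°C; T = -10.14°C
T_parcel − T_env = -5.29 − (-10.14) = +4.85°C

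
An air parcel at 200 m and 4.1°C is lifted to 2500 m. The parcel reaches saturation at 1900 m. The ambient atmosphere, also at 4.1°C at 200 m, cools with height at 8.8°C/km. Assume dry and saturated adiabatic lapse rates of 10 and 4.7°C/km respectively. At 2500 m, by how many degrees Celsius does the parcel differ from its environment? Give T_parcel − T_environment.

Parcel:
  Dry to 1900 m: -10 × 1.7 km = -17°C, so T = -12.9°C.
  Saturated to 2500 m: -4.7 × 0.6 km = -2.82°C, so T = -15.72°C.
Environment:
  Environment to 2500 m: -8.8 × 2.3 km = -20.24°C, so T = -16.14°C.
T_parcel − T_env = -15.72 − (-16.14) = +0.42°C

+0.42°C (parcel warmer than environment)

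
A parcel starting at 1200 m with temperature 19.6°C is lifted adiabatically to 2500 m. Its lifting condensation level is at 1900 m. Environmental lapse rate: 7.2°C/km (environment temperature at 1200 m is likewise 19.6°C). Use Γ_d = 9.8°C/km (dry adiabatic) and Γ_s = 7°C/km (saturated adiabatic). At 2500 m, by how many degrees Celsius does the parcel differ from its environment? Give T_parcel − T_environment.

Parcel:
  1200–1900 m, dry: Δz = 0.7 km ⇒ ΔT = -6.86°C; T = 12.74°C
  1900–2500 m, saturated: Δz = 0.6 km ⇒ ΔT = -4.2°C; T = 8.54°C
Environment:
  1200–2500 m, environment: Δz = 1.3 km ⇒ ΔT = -9.36°C; T = 10.24°C
T_parcel − T_env = 8.54 − 10.24 = -1.7°C

-1.7°C (parcel cooler than environment)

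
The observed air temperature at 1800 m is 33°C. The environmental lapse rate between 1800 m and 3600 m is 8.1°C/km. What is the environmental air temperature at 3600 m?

18.42°C

1800 → 3600 m (environmental, 8.1°C/km): ΔT = -8.1 × 1.8 = -14.58°C → T = 18.42°C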